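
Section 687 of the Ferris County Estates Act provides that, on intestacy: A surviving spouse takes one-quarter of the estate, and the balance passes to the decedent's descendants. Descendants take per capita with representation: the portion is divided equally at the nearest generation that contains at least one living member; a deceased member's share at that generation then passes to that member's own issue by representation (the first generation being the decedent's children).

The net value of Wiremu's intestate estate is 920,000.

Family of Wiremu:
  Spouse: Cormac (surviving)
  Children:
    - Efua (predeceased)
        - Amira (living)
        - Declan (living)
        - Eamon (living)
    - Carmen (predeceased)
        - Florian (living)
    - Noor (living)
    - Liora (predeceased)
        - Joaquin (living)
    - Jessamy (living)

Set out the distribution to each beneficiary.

Cormac: 230,000; Amira: 46,000; Declan: 46,000; Eamon: 46,000; Florian: 138,000; Noor: 138,000; Joaquin: 138,000; Jessamy: 138,000

Cormac takes one-quarter of 920,000 = 230,000. The remaining 690,000 passes to the descendants.
The descendants' portion (690,000) is divided into 5 shares of 138,000: Noor and Jessamy each take 138,000; Efua's 138,000 share passes to Efua's issue; Carmen's 138,000 share passes to Carmen's issue; Liora's 138,000 share passes to Liora's issue.
Efua's share (138,000) is divided into 3 shares of 46,000: Amira, Declan, and Eamon each take 46,000.
Carmen's share (138,000) passes entirely to Florian.
Liora's share (138,000) passes entirely to Joaquin.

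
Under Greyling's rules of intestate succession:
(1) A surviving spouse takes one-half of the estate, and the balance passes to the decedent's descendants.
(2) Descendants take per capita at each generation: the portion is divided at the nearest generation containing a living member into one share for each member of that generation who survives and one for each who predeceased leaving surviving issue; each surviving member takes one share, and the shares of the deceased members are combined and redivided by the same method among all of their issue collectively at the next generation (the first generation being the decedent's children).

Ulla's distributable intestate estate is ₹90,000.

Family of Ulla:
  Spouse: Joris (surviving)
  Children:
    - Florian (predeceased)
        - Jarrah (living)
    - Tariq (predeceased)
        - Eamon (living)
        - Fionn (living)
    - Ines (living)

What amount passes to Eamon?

Eamon receives ₹10,000.

Joris takes one-half of ₹90,000 = ₹45,000. The remaining ₹45,000 passes to the descendants.
The descendants' portion (₹45,000) is divided at the children's generation into 3 shares of ₹15,000. Ines takes ₹15,000. The 2 shares of the deceased (Florian and Tariq) are combined into a pool of ₹30,000.
That pool (₹30,000) is divided at the grandchildren's generation equally among Jarrah, Eamon, and Fionn: ₹10,000 each.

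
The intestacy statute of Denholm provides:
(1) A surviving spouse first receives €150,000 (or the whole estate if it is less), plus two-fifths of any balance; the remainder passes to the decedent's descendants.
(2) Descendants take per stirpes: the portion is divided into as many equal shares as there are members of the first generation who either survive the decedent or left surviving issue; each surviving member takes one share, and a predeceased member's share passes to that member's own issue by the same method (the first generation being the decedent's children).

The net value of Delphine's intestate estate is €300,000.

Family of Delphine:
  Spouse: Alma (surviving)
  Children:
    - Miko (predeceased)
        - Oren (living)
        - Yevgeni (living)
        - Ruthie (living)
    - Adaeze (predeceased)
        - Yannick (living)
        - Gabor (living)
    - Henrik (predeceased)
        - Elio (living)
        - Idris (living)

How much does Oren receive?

Oren receives €10,000.

Alma first takes €150,000, leaving a balance of €150,000. Alma then takes two-fifths of the balance (€60,000), for a total of €210,000. The remaining €90,000 passes to the descendants.
The descendants' portion (€90,000) is divided into 3 shares of €30,000: Miko's €30,000 share passes to Miko's issue; Adaeze's €30,000 share passes to Adaeze's issue; Henrik's €30,000 share passes to Henrik's issue.
Miko's share (€30,000) is divided into 3 shares of €10,000: Oren, Yevgeni, and Ruthie each take €10,000.
Adaeze's share (€30,000) is divided into 2 shares of €15,000: Yannick and Gabor each take €15,000.
Henrik's share (€30,000) is divided into 2 shares of €15,000: Elio and Idris each take €15,000.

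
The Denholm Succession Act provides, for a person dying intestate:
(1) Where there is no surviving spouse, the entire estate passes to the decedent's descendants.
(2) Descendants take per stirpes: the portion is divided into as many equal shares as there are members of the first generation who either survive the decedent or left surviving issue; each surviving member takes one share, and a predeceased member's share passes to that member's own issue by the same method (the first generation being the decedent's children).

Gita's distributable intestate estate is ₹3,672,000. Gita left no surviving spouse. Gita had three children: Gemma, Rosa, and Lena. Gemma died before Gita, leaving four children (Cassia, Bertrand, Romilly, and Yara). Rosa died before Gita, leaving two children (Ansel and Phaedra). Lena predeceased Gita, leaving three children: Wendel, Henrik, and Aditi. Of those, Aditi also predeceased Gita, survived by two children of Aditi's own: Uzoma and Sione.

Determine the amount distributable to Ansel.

Ansel receives ₹612,000.

The entire ₹3,672,000 passes to the descendants.
That amount (₹3,672,000) is divided into 3 shares of ₹1,224,000: Gemma's ₹1,224,000 share passes to Gemma's issue; Rosa's ₹1,224,000 share passes to Rosa's issue; Lena's ₹1,224,000 share passes to Lena's issue.
Gemma's share (₹1,224,000) is divided into 4 shares of ₹306,000: Cassia, Bertrand, Romilly, and Yara each take ₹306,000.
Rosa's share (₹1,224,000) is divided into 2 shares of ₹612,000: Ansel and Phaedra each take ₹612,000.
Lena's share (₹1,224,000) is divided into 3 shares of ₹408,000: Wendel and Henrik each take ₹408,000; Aditi's ₹408,000 share passes to Aditi's issue.
Aditi's share (₹408,000) is divided into 2 shares of ₹204,000: Uzoma and Sione each take ₹204,000.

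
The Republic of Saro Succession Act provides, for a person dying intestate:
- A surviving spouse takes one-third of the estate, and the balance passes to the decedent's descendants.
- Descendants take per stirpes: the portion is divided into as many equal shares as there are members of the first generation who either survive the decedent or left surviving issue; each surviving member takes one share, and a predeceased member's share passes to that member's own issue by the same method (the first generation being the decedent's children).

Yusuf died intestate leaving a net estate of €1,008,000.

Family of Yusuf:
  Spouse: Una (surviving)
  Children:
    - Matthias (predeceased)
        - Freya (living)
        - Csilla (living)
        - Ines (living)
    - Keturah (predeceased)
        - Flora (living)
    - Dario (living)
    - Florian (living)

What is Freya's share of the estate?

Freya receives €56,000.

Una takes one-third of €1,008,000 = €336,000. The remaining €672,000 passes to the descendants.
The descendants' portion (€672,000) is divided into 4 shares of €168,000: Dario and Florian each take €168,000; Matthias's €168,000 share passes to Matthias's issue; Keturah's €168,000 share passes to Keturah's issue.
Matthias's share (€168,000) is divided into 3 shares of €56,000: Freya, Csilla, and Ines each take €56,000.
Keturah's share (€168,000) passes entirely to Flora.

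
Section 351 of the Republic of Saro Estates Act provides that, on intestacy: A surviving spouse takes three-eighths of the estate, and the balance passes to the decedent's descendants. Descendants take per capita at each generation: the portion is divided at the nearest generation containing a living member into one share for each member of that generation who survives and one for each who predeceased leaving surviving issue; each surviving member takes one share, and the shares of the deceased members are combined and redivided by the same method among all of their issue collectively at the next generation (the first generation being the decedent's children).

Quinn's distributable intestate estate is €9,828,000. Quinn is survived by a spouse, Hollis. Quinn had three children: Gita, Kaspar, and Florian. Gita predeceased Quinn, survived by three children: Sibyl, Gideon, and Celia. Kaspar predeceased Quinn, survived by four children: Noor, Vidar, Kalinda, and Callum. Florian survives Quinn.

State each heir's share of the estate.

Hollis takes three-eighths of €9,828,000 = €3,685,500. The remaining €6,142,500 passes to the descendants.
The descendants' portion (€6,142,500) is divided at the children's generation into 3 shares of €2,047,500. Florian takes €2,047,500. The 2 shares of the deceased (Gita and Kaspar) are combined into a pool of €4,095,000.
That pool (€4,095,000) is divided at the grandchildren's generation equally among Sibyl, Gideon, Celia, Noor, Vidar, Kalinda, and Callum: €585,000 each.

Hollis: €3,685,500; Sibyl: €585,000; Gideon: €585,000; Celia: €585,000; Noor: €585,000; Vidar: €585,000; Kalinda: €585,000; Callum: €585,000; Florian: €2,047,500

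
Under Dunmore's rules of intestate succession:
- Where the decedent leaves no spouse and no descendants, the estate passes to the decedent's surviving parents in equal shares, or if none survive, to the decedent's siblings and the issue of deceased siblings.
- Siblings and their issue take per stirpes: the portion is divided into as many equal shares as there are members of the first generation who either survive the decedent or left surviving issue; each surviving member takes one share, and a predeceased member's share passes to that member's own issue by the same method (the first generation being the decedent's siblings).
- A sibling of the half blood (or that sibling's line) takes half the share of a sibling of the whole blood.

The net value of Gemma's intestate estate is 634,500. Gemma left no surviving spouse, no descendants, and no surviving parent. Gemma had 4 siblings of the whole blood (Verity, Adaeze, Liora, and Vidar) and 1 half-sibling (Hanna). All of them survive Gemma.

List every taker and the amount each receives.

The entire 634,500 passes to the siblings and their issue.
Counting each half-blood sibling's line as half a unit, there are 9/2 units in 634,500, so one unit is 141,000. Whole-blood lines (Verity, Adaeze, Liora, and Vidar) take 141,000 each; half-blood lines (Hanna) take 70,500 each.

Verity: 141,000; Hanna: 70,500; Adaeze: 141,000; Liora: 141,000; Vidar: 141,000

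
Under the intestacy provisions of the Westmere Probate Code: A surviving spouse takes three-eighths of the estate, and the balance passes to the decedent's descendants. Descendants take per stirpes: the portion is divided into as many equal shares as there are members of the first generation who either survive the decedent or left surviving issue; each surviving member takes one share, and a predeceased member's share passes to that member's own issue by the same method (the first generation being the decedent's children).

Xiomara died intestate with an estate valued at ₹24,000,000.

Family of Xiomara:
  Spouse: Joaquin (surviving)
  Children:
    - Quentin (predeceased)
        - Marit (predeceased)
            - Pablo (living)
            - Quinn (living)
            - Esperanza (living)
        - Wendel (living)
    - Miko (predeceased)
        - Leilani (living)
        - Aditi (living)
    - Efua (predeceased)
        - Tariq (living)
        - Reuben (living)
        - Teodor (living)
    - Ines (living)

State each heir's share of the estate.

Joaquin: ₹9,000,000; Pablo: ₹625,000; Quinn: ₹625,000; Esperanza: ₹625,000; Wendel: ₹1,875,000; Leilani: ₹1,875,000; Aditi: ₹1,875,000; Tariq: ₹1,250,000; Reuben: ₹1,250,000; Teodor: ₹1,250,000; Ines: ₹3,750,000

Joaquin takes three-eighths of ₹24,000,000 = ₹9,000,000. The remaining ₹15,000,000 passes to the descendants.
The descendants' portion (₹15,000,000) is divided into 4 shares of ₹3,750,000: Ines takes ₹3,750,000; Quentin's ₹3,750,000 share passes to Quentin's issue; Miko's ₹3,750,000 share passes to Miko's issue; Efua's ₹3,750,000 share passes to Efua's issue.
Quentin's share (₹3,750,000) is divided into 2 shares of ₹1,875,000: Wendel takes ₹1,875,000; Marit's ₹1,875,000 share passes to Marit's issue.
Marit's share (₹1,875,000) is divided into 3 shares of ₹625,000: Pablo, Quinn, and Esperanza each take ₹625,000.
Miko's share (₹3,750,000) is divided into 2 shares of ₹1,875,000: Leilani and Aditi each take ₹1,875,000.
Efua's share (₹3,750,000) is divided into 3 shares of ₹1,250,000: Tariq, Reuben, and Teodor each take ₹1,250,000.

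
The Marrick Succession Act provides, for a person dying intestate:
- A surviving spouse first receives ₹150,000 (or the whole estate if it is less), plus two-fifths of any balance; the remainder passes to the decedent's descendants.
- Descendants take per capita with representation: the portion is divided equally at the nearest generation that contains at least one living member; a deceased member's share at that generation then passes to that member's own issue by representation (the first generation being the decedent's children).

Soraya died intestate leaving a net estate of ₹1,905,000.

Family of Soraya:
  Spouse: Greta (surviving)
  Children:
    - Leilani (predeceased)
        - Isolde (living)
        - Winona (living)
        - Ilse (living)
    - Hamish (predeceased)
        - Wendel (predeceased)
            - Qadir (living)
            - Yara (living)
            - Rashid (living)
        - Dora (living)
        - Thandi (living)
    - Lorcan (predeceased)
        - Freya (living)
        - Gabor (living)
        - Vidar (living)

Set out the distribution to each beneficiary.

Greta first takes ₹150,000, leaving a balance of ₹1,755,000. Greta then takes two-fifths of the balance (₹702,000), for a total of ₹852,000. The remaining ₹1,053,000 passes to the descendants.
No child survives, so the initial division is made at the grandchildren's generation.
The descendants' portion (₹1,053,000) is divided into 9 shares of ₹117,000: Isolde, Winona, Ilse, Dora, Thandi, Freya, Gabor, and Vidar each take ₹117,000; Wendel's ₹117,000 share passes to Wendel's issue.
Wendel's share (₹117,000) is divided into 3 shares of ₹39,000: Qadir, Yara, and Rashid each take ₹39,000.

Greta: ₹852,000; Isolde: ₹117,000; Winona: ₹117,000; Ilse: ₹117,000; Qadir: ₹39,000; Yara: ₹39,000; Rashid: ₹39,000; Dora: ₹117,000; Thandi: ₹117,000; Freya: ₹117,000; Gabor: ₹117,000; Vidar: ₹117,000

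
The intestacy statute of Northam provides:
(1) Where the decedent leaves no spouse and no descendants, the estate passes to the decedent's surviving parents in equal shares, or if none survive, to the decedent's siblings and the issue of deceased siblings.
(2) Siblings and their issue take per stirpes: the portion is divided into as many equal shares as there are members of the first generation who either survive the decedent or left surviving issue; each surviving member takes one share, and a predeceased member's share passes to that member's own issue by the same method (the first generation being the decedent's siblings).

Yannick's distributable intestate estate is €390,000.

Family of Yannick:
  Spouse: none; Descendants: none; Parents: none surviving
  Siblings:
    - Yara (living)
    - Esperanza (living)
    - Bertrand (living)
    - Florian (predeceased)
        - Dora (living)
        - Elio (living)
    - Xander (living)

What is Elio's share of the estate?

Elio receives €39,000.

The entire €390,000 passes to the siblings and their issue.
That amount (€390,000) is divided into 5 shares of €78,000: Yara, Esperanza, Bertrand, and Xander each take €78,000; Florian's €78,000 share passes to Florian's issue.
Florian's share (€78,000) is divided into 2 shares of €39,000: Dora and Elio each take €39,000.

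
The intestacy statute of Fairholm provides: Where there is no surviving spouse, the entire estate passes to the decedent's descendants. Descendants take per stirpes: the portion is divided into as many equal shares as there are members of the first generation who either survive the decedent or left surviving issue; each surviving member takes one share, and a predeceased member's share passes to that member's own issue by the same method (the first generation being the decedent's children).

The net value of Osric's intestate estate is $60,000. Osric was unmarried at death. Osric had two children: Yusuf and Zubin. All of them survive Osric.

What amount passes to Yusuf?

Yusuf receives $30,000.

The entire $60,000 passes to the descendants.
That amount ($60,000) is divided into 2 shares of $30,000: Yusuf and Zubin each take $30,000.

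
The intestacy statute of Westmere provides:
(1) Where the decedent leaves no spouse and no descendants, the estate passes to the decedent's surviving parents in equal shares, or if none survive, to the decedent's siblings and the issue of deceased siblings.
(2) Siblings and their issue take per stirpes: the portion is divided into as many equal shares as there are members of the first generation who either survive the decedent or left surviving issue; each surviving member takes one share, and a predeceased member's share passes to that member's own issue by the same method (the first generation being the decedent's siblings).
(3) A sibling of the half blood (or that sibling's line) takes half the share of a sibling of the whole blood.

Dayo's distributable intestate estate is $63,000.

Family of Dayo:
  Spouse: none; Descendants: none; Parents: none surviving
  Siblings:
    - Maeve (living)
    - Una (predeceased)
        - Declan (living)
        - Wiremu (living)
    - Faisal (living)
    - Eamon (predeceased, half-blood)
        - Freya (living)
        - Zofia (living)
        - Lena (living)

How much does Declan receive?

The entire $63,000 passes to the siblings and their issue.
Counting each half-blood sibling's line as half a unit, there are 7/2 units in $63,000, so one unit is $18,000. Whole-blood lines (Maeve, Una, and Faisal) take $18,000 each; half-blood lines (Eamon) take $9,000 each.
Una's share ($18,000) is divided into 2 shares of $9,000: Declan and Wiremu each take $9,000.
Eamon's share ($9,000) is divided into 3 shares of $3,000: Freya, Zofia, and Lena each take $3,000.

Declan receives $9,000.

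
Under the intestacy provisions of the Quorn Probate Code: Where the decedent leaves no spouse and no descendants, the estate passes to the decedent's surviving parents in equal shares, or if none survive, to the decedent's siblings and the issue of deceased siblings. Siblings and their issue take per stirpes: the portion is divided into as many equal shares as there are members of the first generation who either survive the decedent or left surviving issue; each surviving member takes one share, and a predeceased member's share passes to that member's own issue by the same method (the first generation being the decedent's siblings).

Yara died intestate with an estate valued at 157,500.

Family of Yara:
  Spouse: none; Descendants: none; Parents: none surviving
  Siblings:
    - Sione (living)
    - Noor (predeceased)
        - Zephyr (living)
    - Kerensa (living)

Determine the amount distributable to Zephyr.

The entire 157,500 passes to the siblings and their issue.
That amount (157,500) is divided into 3 shares of 52,500: Sione and Kerensa each take 52,500; Noor's 52,500 share passes to Noor's issue.
Noor's share (52,500) passes entirely to Zephyr.

Zephyr receives 52,500.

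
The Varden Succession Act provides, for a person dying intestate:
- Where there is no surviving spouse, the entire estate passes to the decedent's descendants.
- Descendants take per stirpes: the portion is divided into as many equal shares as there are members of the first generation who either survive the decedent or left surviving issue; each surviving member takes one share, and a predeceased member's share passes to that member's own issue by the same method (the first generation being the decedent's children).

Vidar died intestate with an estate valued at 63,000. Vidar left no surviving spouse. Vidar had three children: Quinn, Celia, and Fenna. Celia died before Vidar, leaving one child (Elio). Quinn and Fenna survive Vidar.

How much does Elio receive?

The entire 63,000 passes to the descendants.
That amount (63,000) is divided into 3 shares of 21,000: Quinn and Fenna each take 21,000; Celia's 21,000 share passes to Celia's issue.
Celia's share (21,000) passes entirely to Elio.

Elio receives 21,000.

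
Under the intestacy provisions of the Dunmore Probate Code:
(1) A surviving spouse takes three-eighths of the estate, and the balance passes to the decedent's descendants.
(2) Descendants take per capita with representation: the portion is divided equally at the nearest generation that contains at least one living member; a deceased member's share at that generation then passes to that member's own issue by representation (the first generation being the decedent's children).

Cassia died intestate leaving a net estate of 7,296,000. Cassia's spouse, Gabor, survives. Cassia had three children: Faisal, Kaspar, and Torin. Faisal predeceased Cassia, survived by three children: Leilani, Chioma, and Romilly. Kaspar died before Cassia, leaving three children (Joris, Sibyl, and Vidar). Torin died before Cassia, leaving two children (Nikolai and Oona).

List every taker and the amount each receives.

Gabor: 2,736,000; Leilani: 570,000; Chioma: 570,000; Romilly: 570,000; Joris: 570,000; Sibyl: 570,000; Vidar: 570,000; Nikolai: 570,000; Oona: 570,000

Gabor takes three-eighths of 7,296,000 = 2,736,000. The remaining 4,560,000 passes to the descendants.
No child survives, so the initial division is made at the grandchildren's generation.
The descendants' portion (4,560,000) is divided into 8 shares of 570,000: Leilani, Chioma, Romilly, Joris, Sibyl, Vidar, Nikolai, and Oona each take 570,000.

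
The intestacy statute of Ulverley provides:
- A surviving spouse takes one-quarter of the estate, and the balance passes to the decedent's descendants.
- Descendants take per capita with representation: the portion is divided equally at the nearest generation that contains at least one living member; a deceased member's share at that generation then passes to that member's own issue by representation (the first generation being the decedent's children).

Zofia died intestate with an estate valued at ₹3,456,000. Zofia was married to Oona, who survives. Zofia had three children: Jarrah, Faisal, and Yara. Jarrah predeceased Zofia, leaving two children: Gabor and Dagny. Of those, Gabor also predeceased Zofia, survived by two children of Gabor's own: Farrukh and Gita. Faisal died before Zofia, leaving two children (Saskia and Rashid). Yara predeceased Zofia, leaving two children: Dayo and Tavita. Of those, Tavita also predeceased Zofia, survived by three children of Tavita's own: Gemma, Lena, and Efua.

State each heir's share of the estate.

Oona takes one-quarter of ₹3,456,000 = ₹864,000. The remaining ₹2,592,000 passes to the descendants.
No child survives, so the initial division is made at the grandchildren's generation.
The descendants' portion (₹2,592,000) is divided into 6 shares of ₹432,000: Dagny, Saskia, Rashid, and Dayo each take ₹432,000; Gabor's ₹432,000 share passes to Gabor's issue; Tavita's ₹432,000 share passes to Tavita's issue.
Gabor's share (₹432,000) is divided into 2 shares of ₹216,000: Farrukh and Gita each take ₹216,000.
Tavita's share (₹432,000) is divided into 3 shares of ₹144,000: Gemma, Lena, and Efua each take ₹144,000.

Oona: ₹864,000; Farrukh: ₹216,000; Gita: ₹216,000; Dagny: ₹432,000; Saskia: ₹432,000; Rashid: ₹432,000; Dayo: ₹432,000; Gemma: ₹144,000; Lena: ₹144,000; Efua: ₹144,000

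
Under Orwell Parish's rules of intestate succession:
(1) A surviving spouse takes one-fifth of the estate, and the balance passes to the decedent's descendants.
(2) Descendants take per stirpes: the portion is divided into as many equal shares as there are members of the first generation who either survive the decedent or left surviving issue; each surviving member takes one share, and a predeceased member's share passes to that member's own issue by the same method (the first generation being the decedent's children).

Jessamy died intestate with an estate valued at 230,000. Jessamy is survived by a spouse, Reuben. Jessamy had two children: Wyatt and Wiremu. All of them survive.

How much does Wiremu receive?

Wiremu receives 92,000.

Reuben takes one-fifth of 230,000 = 46,000. The remaining 184,000 passes to the descendants.
The descendants' portion (184,000) is divided into 2 shares of 92,000: Wyatt and Wiremu each take 92,000.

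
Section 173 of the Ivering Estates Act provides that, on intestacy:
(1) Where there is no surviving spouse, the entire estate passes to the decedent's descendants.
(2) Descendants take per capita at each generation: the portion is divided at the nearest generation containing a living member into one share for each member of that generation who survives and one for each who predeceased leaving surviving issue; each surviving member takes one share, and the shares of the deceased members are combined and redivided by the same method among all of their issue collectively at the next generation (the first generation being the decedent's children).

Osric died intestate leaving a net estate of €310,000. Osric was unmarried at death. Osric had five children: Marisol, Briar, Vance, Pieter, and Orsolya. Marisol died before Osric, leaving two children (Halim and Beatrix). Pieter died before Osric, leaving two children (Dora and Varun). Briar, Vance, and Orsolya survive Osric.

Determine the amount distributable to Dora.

The entire €310,000 passes to the descendants.
That amount (€310,000) is divided at the children's generation into 5 shares of €62,000. Briar, Vance, and Orsolya each take €62,000. The 2 shares of the deceased (Marisol and Pieter) are combined into a pool of €124,000.
That pool (€124,000) is divided at the grandchildren's generation equally among Halim, Beatrix, Dora, and Varun: €31,000 each.

Dora receives €31,000.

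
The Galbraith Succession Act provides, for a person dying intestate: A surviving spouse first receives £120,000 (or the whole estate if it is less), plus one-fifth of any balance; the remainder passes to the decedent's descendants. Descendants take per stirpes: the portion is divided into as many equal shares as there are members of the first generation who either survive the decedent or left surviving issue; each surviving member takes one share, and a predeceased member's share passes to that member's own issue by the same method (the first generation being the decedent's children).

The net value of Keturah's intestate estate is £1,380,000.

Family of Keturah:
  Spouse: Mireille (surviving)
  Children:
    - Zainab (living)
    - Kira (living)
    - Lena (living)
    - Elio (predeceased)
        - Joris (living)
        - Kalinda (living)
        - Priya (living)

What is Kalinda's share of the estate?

Mireille first takes £120,000, leaving a balance of £1,260,000. Mireille then takes one-fifth of the balance (£252,000), for a total of £372,000. The remaining £1,008,000 passes to the descendants.
The descendants' portion (£1,008,000) is divided into 4 shares of £252,000: Zainab, Kira, and Lena each take £252,000; Elio's £252,000 share passes to Elio's issue.
Elio's share (£252,000) is divided into 3 shares of £84,000: Joris, Kalinda, and Priya each take £84,000.

Kalinda receives £84,000.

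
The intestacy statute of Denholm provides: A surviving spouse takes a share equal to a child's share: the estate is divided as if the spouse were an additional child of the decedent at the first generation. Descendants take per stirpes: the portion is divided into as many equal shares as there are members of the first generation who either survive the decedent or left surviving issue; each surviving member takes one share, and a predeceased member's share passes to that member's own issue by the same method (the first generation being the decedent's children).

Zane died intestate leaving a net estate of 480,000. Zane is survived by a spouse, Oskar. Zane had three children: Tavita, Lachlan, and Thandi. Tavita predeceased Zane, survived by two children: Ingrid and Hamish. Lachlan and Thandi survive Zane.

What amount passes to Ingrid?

Ingrid receives 60,000.

The spouse counts as an additional share at the children's level, so there are 4 primary shares of 120,000. Oskar takes one such share (120,000).
The children's combined portion (360,000) is divided into 3 shares of 120,000: Lachlan and Thandi each take 120,000; Tavita's 120,000 share passes to Tavita's issue.
Tavita's share (120,000) is divided into 2 shares of 60,000: Ingrid and Hamish each take 60,000.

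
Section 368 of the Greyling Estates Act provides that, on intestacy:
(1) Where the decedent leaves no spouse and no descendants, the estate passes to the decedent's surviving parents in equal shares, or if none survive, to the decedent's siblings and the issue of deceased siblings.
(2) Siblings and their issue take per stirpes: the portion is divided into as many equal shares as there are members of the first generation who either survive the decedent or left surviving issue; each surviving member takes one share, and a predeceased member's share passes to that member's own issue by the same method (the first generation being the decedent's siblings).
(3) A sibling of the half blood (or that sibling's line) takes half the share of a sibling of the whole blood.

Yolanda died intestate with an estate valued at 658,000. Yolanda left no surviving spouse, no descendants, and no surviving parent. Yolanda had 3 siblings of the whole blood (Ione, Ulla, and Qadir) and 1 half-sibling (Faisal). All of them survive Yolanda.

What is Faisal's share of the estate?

Faisal receives 94,000.

The entire 658,000 passes to the siblings and their issue.
Counting each half-blood sibling's line as half a unit, there are 7/2 units in 658,000, so one unit is 188,000. Whole-blood lines (Ione, Ulla, and Qadir) take 188,000 each; half-blood lines (Faisal) take 94,000 each.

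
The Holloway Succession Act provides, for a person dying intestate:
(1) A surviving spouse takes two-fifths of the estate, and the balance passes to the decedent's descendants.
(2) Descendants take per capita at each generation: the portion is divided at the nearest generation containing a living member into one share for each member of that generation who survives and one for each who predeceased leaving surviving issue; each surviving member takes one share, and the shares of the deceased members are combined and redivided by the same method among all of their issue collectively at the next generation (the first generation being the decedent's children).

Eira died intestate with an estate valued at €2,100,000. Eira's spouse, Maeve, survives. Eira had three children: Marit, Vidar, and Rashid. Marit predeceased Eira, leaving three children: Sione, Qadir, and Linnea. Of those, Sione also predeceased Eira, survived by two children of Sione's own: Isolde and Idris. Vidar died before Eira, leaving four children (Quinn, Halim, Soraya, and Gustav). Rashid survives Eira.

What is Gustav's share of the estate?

Gustav receives €120,000.

Maeve takes two-fifths of €2,100,000 = €840,000. The remaining €1,260,000 passes to the descendants.
The descendants' portion (€1,260,000) is divided at the children's generation into 3 shares of €420,000. Rashid takes €420,000. The 2 shares of the deceased (Marit and Vidar) are combined into a pool of €840,000.
That pool (€840,000) is divided at the grandchildren's generation into 7 shares of €120,000. Qadir, Linnea, Quinn, Halim, Soraya, and Gustav each take €120,000. The remaining share for the deceased Sione (€120,000) is carried to the next generation.
That pool (€120,000) is divided at the great-grandchildren's generation equally among Isolde and Idris: €60,000 each.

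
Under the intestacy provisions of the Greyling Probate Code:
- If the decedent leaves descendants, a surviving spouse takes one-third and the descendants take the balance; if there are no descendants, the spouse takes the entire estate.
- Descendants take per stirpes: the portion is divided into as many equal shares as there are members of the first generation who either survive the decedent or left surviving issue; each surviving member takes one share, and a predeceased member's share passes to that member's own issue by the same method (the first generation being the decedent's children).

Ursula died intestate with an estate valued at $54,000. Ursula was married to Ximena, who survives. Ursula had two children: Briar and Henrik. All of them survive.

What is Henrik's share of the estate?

Henrik receives $18,000.

Ximena takes one-third of $54,000 = $18,000. The remaining $36,000 passes to the descendants.
The descendants' portion ($36,000) is divided into 2 shares of $18,000: Briar and Henrik each take $18,000.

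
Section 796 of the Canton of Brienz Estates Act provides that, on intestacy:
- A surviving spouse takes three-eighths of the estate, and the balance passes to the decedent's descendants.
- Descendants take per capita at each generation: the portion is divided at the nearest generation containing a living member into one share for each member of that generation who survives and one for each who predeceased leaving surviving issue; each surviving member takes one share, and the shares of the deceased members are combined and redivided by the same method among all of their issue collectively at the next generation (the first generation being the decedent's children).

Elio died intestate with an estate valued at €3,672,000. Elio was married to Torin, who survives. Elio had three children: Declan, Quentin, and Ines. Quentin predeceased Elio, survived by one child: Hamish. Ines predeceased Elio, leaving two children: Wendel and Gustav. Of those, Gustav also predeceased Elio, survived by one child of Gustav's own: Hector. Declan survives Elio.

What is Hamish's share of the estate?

Torin takes three-eighths of €3,672,000 = €1,377,000. The remaining €2,295,000 passes to the descendants.
The descendants' portion (€2,295,000) is divided at the children's generation into 3 shares of €765,000. Declan takes €765,000. The 2 shares of the deceased (Quentin and Ines) are combined into a pool of €1,530,000.
That pool (€1,530,000) is divided at the grandchildren's generation into 3 shares of €510,000. Hamish and Wendel each take €510,000. The remaining share for the deceased Gustav (€510,000) is carried to the next generation.
That pool (€510,000) passes entirely to Hector, the sole taker at the great-grandchildren's generation.

Hamish receives €510,000.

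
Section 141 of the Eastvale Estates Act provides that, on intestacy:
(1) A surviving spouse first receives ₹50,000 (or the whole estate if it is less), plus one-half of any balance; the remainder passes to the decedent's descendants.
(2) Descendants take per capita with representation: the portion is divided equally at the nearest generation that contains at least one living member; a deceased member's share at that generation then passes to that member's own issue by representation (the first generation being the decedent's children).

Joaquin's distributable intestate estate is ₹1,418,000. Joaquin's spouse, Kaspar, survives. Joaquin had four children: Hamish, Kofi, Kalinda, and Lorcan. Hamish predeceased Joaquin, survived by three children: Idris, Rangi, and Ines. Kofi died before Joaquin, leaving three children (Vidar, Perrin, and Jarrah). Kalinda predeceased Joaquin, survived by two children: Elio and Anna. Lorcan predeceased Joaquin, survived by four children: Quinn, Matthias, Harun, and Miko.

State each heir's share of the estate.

Kaspar: ₹734,000; Idris: ₹57,000; Rangi: ₹57,000; Ines: ₹57,000; Vidar: ₹57,000; Perrin: ₹57,000; Jarrah: ₹57,000; Elio: ₹57,000; Anna: ₹57,000; Quinn: ₹57,000; Matthias: ₹57,000; Harun: ₹57,000; Miko: ₹57,000

Kaspar first takes ₹50,000, leaving a balance of ₹1,368,000. Kaspar then takes one-half of the balance (₹684,000), for a total of ₹734,000. The remaining ₹684,000 passes to the descendants.
No child survives, so the initial division is made at the grandchildren's generation.
The descendants' portion (₹684,000) is divided into 12 shares of ₹57,000: Idris, Rangi, Ines, Vidar, Perrin, Jarrah, Elio, Anna, Quinn, Matthias, Harun, and Miko each take ₹57,000.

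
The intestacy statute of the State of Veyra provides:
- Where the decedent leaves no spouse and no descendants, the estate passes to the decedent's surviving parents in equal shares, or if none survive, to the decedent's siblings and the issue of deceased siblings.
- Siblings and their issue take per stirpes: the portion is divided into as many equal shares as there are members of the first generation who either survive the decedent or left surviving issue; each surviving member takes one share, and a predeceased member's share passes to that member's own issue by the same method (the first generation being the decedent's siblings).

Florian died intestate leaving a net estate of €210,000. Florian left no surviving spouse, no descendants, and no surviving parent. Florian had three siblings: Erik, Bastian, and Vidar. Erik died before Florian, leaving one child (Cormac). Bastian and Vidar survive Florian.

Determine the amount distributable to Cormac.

Cormac receives €70,000.

The entire €210,000 passes to the siblings and their issue.
That amount (€210,000) is divided into 3 shares of €70,000: Bastian and Vidar each take €70,000; Erik's €70,000 share passes to Erik's issue.
Erik's share (€70,000) passes entirely to Cormac.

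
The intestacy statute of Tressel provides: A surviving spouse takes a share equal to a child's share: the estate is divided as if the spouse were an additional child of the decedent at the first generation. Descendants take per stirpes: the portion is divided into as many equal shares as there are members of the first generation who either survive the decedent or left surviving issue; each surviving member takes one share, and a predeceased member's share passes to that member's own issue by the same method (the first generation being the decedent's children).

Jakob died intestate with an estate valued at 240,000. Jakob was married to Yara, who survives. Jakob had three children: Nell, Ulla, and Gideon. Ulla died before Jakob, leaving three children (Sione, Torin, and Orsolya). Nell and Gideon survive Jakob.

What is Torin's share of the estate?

Torin receives 20,000.

The spouse counts as an additional share at the children's level, so there are 4 primary shares of 60,000. Yara takes one such share (60,000).
The children's combined portion (180,000) is divided into 3 shares of 60,000: Nell and Gideon each take 60,000; Ulla's 60,000 share passes to Ulla's issue.
Ulla's share (60,000) is divided into 3 shares of 20,000: Sione, Torin, and Orsolya each take 20,000.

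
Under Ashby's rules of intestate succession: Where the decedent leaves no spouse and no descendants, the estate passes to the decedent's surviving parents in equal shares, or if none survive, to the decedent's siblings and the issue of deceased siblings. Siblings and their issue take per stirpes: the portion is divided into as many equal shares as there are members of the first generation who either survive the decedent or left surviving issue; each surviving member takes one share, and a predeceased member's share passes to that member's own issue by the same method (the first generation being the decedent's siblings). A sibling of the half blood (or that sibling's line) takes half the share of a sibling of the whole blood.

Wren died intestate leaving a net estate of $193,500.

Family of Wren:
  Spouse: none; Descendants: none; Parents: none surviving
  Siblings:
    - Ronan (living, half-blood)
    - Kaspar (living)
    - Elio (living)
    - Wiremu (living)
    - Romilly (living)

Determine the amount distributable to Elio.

Elio receives $43,000.

The entire $193,500 passes to the siblings and their issue.
Counting each half-blood sibling's line as half a unit, there are 9/2 units in $193,500, so one unit is $43,000. Whole-blood lines (Kaspar, Elio, Wiremu, and Romilly) take $43,000 each; half-blood lines (Ronan) take $21,500 each.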